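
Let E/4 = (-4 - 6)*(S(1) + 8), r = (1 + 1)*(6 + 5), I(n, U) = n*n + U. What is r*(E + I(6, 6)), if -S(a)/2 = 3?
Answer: -836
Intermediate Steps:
I(n, U) = U + n**2 (I(n, U) = n**2 + U = U + n**2)
r = 22 (r = 2*11 = 22)
S(a) = -6 (S(a) = -2*3 = -6)
E = -80 (E = 4*((-4 - 6)*(-6 + 8)) = 4*(-10*2) = 4*(-20) = -80)
r*(E + I(6, 6)) = 22*(-80 + (6 + 6**2)) = 22*(-80 + (6 + 36)) = 22*(-80 + 42) = 22*(-38) = -836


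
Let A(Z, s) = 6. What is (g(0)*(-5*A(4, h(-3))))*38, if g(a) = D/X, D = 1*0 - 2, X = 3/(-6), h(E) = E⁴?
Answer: -4560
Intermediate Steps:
X = -½ (X = 3*(-⅙) = -½ ≈ -0.50000)
D = -2 (D = 0 - 2 = -2)
g(a) = 4 (g(a) = -2/(-½) = -2*(-2) = 4)
(g(0)*(-5*A(4, h(-3))))*38 = (4*(-5*6))*38 = (4*(-30))*38 = -120*38 = -4560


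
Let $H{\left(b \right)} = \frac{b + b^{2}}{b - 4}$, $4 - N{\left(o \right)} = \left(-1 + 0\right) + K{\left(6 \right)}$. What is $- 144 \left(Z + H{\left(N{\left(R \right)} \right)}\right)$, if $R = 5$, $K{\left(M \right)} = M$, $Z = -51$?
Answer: $7344$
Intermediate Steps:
$N{\left(o \right)} = -1$ ($N{\left(o \right)} = 4 - \left(\left(-1 + 0\right) + 6\right) = 4 - \left(-1 + 6\right) = 4 - 5 = -1$)
$H{\left(b \right)} = \frac{b + b^{2}}{-4 + b}$
$- 144 \left(Z + H{\left(N{\left(R \right)} \right)}\right) = - 144 \left(-51 - \frac{1 - 1}{-4 - 1}\right) = - 144 \left(-51 - \frac{1}{-5} \cdot 0\right) = - 144 \left(-51 - \left(- \frac{1}{5}\right) 0\right) = - 144 \left(-51 + 0\right) = \left(-144\right) \left(-51\right) = 7344$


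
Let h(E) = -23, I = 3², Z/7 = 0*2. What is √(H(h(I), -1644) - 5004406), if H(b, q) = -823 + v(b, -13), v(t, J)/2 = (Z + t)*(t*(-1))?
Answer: 13*I*√29623 ≈ 2237.5*I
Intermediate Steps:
Z = 0 (Z = 7*(0*2) = 7*0 = 0)
I = 9
v(t, J) = -2*t² (v(t, J) = 2*((0 + t)*(t*(-1))) = 2*(t*(-t)) = 2*(-t²) = -2*t²)
H(b, q) = -823 - 2*b²
√(H(h(I), -1644) - 5004406) = √((-823 - 2*(-23)²) - 5004406) = √((-823 - 2*529) - 5004406) = √((-823 - 1058) - 5004406) = √(-1881 - 5004406) = √(-5006287) = 13*I*√29623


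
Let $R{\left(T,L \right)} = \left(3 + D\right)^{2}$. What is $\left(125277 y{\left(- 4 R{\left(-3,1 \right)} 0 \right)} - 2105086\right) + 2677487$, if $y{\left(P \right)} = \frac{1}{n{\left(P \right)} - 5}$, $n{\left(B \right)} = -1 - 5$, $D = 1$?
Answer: $\frac{6171134}{11} \approx 5.6101 \cdot 10^{5}$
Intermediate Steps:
$R{\left(T,L \right)} = 16$ ($R{\left(T,L \right)} = \left(3 + 1\right)^{2} = 4^{2} = 16$)
$n{\left(B \right)} = -6$ ($n{\left(B \right)} = -1 - 5 = -6$)
$y{\left(P \right)} = - \frac{1}{11}$ ($y{\left(P \right)} = \frac{1}{-6 - 5} = \frac{1}{-11} = - \frac{1}{11}$)
$\left(125277 y{\left(- 4 R{\left(-3,1 \right)} 0 \right)} - 2105086\right) + 2677487 = \left(125277 \left(- \frac{1}{11}\right) - 2105086\right) + 2677487 = \left(- \frac{125277}{11} - 2105086\right) + 2677487 = - \frac{23281223}{11} + 2677487 = \frac{6171134}{11}$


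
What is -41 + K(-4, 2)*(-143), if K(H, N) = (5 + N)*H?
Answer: 3963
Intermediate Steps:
K(H, N) = H*(5 + N)
-41 + K(-4, 2)*(-143) = -41 - 4*(5 + 2)*(-143) = -41 - 4*7*(-143) = -41 - 28*(-143) = -41 + 4004 = 3963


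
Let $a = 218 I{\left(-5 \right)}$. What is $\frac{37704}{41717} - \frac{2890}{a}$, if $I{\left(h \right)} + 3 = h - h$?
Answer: $\frac{72610273}{13641459} \approx 5.3228$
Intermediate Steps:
$I{\left(h \right)} = -3$ ($I{\left(h \right)} = -3 + \left(h - h\right) = -3 + 0 = -3$)
$a = -654$ ($a = 218 \left(-3\right) = -654$)
$\frac{37704}{41717} - \frac{2890}{a} = \frac{37704}{41717} - \frac{2890}{-654} = 37704 \cdot \frac{1}{41717} - - \frac{1445}{327} = \frac{37704}{41717} + \frac{1445}{327} = \frac{72610273}{13641459}$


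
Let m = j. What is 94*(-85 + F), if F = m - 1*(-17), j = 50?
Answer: -1692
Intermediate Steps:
m = 50
F = 67 (F = 50 - 1*(-17) = 50 + 17 = 67)
94*(-85 + F) = 94*(-85 + 67) = 94*(-18) = -1692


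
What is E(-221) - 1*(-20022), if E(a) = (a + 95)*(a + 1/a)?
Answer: 10578954/221 ≈ 47869.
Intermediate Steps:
E(a) = (95 + a)*(a + 1/a)
E(-221) - 1*(-20022) = (1 + (-221)**2 + 95*(-221) + 95/(-221)) - 1*(-20022) = (1 + 48841 - 20995 + 95*(-1/221)) + 20022 = (1 + 48841 - 20995 - 95/221) + 20022 = 6154092/221 + 20022 = 10578954/221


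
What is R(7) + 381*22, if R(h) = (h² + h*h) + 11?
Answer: 8491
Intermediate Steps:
R(h) = 11 + 2*h² (R(h) = (h² + h²) + 11 = 2*h² + 11 = 11 + 2*h²)
R(7) + 381*22 = (11 + 2*7²) + 381*22 = (11 + 2*49) + 8382 = (11 + 98) + 8382 = 109 + 8382 = 8491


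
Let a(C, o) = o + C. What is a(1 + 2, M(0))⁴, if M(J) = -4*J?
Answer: 81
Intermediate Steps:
a(C, o) = C + o
a(1 + 2, M(0))⁴ = ((1 + 2) - 4*0)⁴ = (3 + 0)⁴ = 3⁴ = 81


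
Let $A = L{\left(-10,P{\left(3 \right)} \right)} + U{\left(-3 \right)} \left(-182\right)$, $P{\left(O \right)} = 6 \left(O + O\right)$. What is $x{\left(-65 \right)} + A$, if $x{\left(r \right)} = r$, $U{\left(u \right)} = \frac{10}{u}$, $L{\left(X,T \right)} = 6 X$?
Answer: $\frac{1445}{3} \approx 481.67$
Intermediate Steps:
$P{\left(O \right)} = 12 O$ ($P{\left(O \right)} = 6 \cdot 2 O = 12 O$)
$A = \frac{1640}{3}$ ($A = 6 \left(-10\right) + \frac{10}{-3} \left(-182\right) = -60 + 10 \left(- \frac{1}{3}\right) \left(-182\right) = -60 - - \frac{1820}{3} = -60 + \frac{1820}{3} = \frac{1640}{3} \approx 546.67$)
$x{\left(-65 \right)} + A = -65 + \frac{1640}{3} = \frac{1445}{3}$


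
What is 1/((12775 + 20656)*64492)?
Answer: 1/2156032052 ≈ 4.6381e-10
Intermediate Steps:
1/((12775 + 20656)*64492) = (1/64492)/33431 = (1/33431)*(1/64492) = 1/2156032052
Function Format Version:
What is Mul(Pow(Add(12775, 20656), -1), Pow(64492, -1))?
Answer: Rational(1, 2156032052) ≈ 4.6381e-10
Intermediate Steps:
Mul(Pow(Add(12775, 20656), -1), Pow(64492, -1)) = Mul(Pow(33431, -1), Rational(1, 64492)) = Mul(Rational(1, 33431), Rational(1, 64492)) = Rational(1, 2156032052)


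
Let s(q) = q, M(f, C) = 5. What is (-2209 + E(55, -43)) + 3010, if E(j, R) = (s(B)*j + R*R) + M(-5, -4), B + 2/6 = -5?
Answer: 7085/3 ≈ 2361.7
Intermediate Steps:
B = -16/3 (B = -1/3 - 5 = -16/3 ≈ -5.3333)
E(j, R) = 5 + R**2 - 16*j/3 (E(j, R) = (-16*j/3 + R*R) + 5 = (-16*j/3 + R**2) + 5 = (R**2 - 16*j/3) + 5 = 5 + R**2 - 16*j/3)
(-2209 + E(55, -43)) + 3010 = (-2209 + (5 + (-43)**2 - 16/3*55)) + 3010 = (-2209 + (5 + 1849 - 880/3)) + 3010 = (-2209 + 4682/3) + 3010 = -1945/3 + 3010 = 7085/3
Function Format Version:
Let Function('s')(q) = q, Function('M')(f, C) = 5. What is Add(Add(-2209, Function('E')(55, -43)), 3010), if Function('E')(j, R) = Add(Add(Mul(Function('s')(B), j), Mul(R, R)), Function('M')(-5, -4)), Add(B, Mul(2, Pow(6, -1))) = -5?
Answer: Rational(7085, 3) ≈ 2361.7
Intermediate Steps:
B = Rational(-16, 3) (B = Add(Rational(-1, 3), -5) = Rational(-16, 3) ≈ -5.3333)
Function('E')(j, R) = Add(5, Pow(R, 2), Mul(Rational(-16, 3), j)) (Function('E')(j, R) = Add(Add(Mul(Rational(-16, 3), j), Mul(R, R)), 5) = Add(Add(Mul(Rational(-16, 3), j), Pow(R, 2)), 5) = Add(Add(Pow(R, 2), Mul(Rational(-16, 3), j)), 5) = Add(5, Pow(R, 2), Mul(Rational(-16, 3), j)))
Add(Add(-2209, Function('E')(55, -43)), 3010) = Add(Add(-2209, Add(5, Pow(-43, 2), Mul(Rational(-16, 3), 55))), 3010) = Add(Add(-2209, Add(5, 1849, Rational(-880, 3))), 3010) = Add(Add(-2209, Rational(4682, 3)), 3010) = Add(Rational(-1945, 3), 3010) = Rational(7085, 3)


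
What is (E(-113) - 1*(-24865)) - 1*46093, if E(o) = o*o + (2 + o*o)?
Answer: 4312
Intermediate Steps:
E(o) = 2 + 2*o² (E(o) = o² + (2 + o²) = 2 + 2*o²)
(E(-113) - 1*(-24865)) - 1*46093 = ((2 + 2*(-113)²) - 1*(-24865)) - 1*46093 = ((2 + 2*12769) + 24865) - 46093 = ((2 + 25538) + 24865) - 46093 = (25540 + 24865) - 46093 = 50405 - 46093 = 4312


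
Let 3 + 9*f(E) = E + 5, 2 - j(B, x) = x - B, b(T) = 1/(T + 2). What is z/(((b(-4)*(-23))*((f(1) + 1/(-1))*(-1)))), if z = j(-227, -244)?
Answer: 57/23 ≈ 2.4783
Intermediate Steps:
b(T) = 1/(2 + T)
j(B, x) = 2 + B - x (j(B, x) = 2 - (x - B) = 2 + (B - x) = 2 + B - x)
f(E) = 2/9 + E/9 (f(E) = -⅓ + (E + 5)/9 = -⅓ + (5 + E)/9 = -⅓ + (5/9 + E/9) = 2/9 + E/9)
z = 19 (z = 2 - 227 - 1*(-244) = 2 - 227 + 244 = 19)
z/(((b(-4)*(-23))*((f(1) + 1/(-1))*(-1)))) = 19/(((-23/(2 - 4))*(((2/9 + (⅑)*1) + 1/(-1))*(-1)))) = 19/(((-23/(-2))*(((2/9 + ⅑) - 1)*(-1)))) = 19/(((-½*(-23))*((⅓ - 1)*(-1)))) = 19/((23*(-⅔*(-1))/2)) = 19/(((23/2)*(⅔))) = 19/(23/3) = 19*(3/23) = 57/23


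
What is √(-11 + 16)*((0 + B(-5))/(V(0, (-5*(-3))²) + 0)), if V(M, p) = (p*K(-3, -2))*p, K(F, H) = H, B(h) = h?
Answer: √5/20250 ≈ 0.00011042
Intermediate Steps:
V(M, p) = -2*p² (V(M, p) = (p*(-2))*p = (-2*p)*p = -2*p²)
√(-11 + 16)*((0 + B(-5))/(V(0, (-5*(-3))²) + 0)) = √(-11 + 16)*((0 - 5)/(-2*((-5*(-3))²)² + 0)) = √5*(-5/(-2*(15²)² + 0)) = √5*(-5/(-2*225² + 0)) = √5*(-5/(-2*50625 + 0)) = √5*(-5/(-101250 + 0)) = √5*(-5/(-101250)) = √5*(-5*(-1/101250)) = √5*(1/20250) = √5/20250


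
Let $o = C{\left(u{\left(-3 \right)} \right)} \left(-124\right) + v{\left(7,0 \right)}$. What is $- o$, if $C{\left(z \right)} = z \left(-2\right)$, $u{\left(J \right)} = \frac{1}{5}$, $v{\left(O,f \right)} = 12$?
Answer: $- \frac{308}{5} \approx -61.6$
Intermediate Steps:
$u{\left(J \right)} = \frac{1}{5}$
$C{\left(z \right)} = - 2 z$
$o = \frac{308}{5}$ ($o = \left(-2\right) \frac{1}{5} \left(-124\right) + 12 = \left(- \frac{2}{5}\right) \left(-124\right) + 12 = \frac{248}{5} + 12 = \frac{308}{5} \approx 61.6$)
$- o = \left(-1\right) \frac{308}{5} = - \frac{308}{5}$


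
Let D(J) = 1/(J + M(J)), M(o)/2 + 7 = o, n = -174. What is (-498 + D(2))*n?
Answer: 346695/4 ≈ 86674.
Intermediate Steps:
M(o) = -14 + 2*o
D(J) = 1/(-14 + 3*J) (D(J) = 1/(J + (-14 + 2*J)) = 1/(-14 + 3*J))
(-498 + D(2))*n = (-498 + 1/(-14 + 3*2))*(-174) = (-498 + 1/(-14 + 6))*(-174) = (-498 + 1/(-8))*(-174) = (-498 - ⅛)*(-174) = -3985/8*(-174) = 346695/4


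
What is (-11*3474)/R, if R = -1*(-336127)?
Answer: -3474/30557 ≈ -0.11369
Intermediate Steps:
R = 336127
(-11*3474)/R = -11*3474/336127 = -38214*1/336127 = -3474/30557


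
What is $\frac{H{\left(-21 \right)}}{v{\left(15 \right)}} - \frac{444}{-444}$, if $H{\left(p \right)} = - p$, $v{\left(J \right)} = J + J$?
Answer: $\frac{17}{10} \approx 1.7$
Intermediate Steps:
$v{\left(J \right)} = 2 J$
$\frac{H{\left(-21 \right)}}{v{\left(15 \right)}} - \frac{444}{-444} = \frac{\left(-1\right) \left(-21\right)}{2 \cdot 15} - \frac{444}{-444} = \frac{21}{30} - -1 = 21 \cdot \frac{1}{30} + 1 = \frac{7}{10} + 1 = \frac{17}{10}$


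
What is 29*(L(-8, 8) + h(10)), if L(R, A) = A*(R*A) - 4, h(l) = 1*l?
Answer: -14674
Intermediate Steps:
h(l) = l
L(R, A) = -4 + R*A² (L(R, A) = A*(A*R) - 4 = R*A² - 4 = -4 + R*A²)
29*(L(-8, 8) + h(10)) = 29*((-4 - 8*8²) + 10) = 29*((-4 - 8*64) + 10) = 29*((-4 - 512) + 10) = 29*(-516 + 10) = 29*(-506) = -14674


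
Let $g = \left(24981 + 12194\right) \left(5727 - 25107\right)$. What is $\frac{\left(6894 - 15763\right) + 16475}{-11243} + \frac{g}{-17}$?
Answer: $\frac{476472710894}{11243} \approx 4.238 \cdot 10^{7}$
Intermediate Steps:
$g = -720451500$ ($g = 37175 \left(-19380\right) = -720451500$)
$\frac{\left(6894 - 15763\right) + 16475}{-11243} + \frac{g}{-17} = \frac{\left(6894 - 15763\right) + 16475}{-11243} - \frac{720451500}{-17} = \left(\left(6894 - 15763\right) + 16475\right) \left(- \frac{1}{11243}\right) - -42379500 = \left(-8869 + 16475\right) \left(- \frac{1}{11243}\right) + 42379500 = 7606 \left(- \frac{1}{11243}\right) + 42379500 = - \frac{7606}{11243} + 42379500 = \frac{476472710894}{11243}$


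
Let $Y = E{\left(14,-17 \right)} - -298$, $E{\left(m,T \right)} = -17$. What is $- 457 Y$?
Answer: $-128417$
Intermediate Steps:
$Y = 281$ ($Y = -17 - -298 = -17 + 298 = 281$)
$- 457 Y = \left(-457\right) 281 = -128417$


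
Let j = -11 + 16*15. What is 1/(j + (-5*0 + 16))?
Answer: 1/245 ≈ 0.0040816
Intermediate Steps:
j = 229 (j = -11 + 240 = 229)
1/(j + (-5*0 + 16)) = 1/(229 + (-5*0 + 16)) = 1/(229 + (0 + 16)) = 1/(229 + 16) = 1/245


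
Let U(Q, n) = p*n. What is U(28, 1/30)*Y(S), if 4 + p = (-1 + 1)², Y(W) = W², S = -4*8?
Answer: -2048/15 ≈ -136.53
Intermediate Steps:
S = -32
p = -4 (p = -4 + (-1 + 1)² = -4 + 0² = -4 + 0 = -4)
U(Q, n) = -4*n
U(28, 1/30)*Y(S) = -4/30*(-32)² = -4*1/30*1024 = -2/15*1024 = -2048/15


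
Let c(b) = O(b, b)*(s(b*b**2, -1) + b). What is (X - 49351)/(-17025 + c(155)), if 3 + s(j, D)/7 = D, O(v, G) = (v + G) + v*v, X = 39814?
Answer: -9537/3073520 ≈ -0.0031030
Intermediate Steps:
O(v, G) = G + v + v**2 (O(v, G) = (G + v) + v**2 = G + v + v**2)
s(j, D) = -21 + 7*D
c(b) = (-28 + b)*(b**2 + 2*b) (c(b) = (b + b + b**2)*((-21 + 7*(-1)) + b) = (b**2 + 2*b)*((-21 - 7) + b) = (b**2 + 2*b)*(-28 + b) = (-28 + b)*(b**2 + 2*b))
(X - 49351)/(-17025 + c(155)) = (39814 - 49351)/(-17025 + 155*(-28 + 155)*(2 + 155)) = -9537/(-17025 + 155*127*157) = -9537/(-17025 + 3090545) = -9537/3073520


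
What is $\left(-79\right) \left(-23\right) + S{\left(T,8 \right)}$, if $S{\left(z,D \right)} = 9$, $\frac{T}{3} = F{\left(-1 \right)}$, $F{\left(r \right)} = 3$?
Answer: $1826$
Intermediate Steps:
$T = 9$ ($T = 3 \cdot 3 = 9$)
$\left(-79\right) \left(-23\right) + S{\left(T,8 \right)} = \left(-79\right) \left(-23\right) + 9 = 1817 + 9 = 1826$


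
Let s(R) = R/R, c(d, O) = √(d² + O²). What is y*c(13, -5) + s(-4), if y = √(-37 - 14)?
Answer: 1 + I*√9894 ≈ 1.0 + 99.469*I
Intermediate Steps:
c(d, O) = √(O² + d²)
s(R) = 1
y = I*√51 (y = √(-51) = I*√51 ≈ 7.1414*I)
y*c(13, -5) + s(-4) = (I*√51)*√((-5)² + 13²) + 1 = (I*√51)*√(25 + 169) + 1 = (I*√51)*√194 + 1 = I*√9894 + 1 = 1 + I*√9894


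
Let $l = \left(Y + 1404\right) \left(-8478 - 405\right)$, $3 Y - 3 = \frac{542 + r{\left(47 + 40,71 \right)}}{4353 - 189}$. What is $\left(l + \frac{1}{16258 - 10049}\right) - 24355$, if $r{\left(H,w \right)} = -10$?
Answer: $- \frac{26943060540602}{2154523} \approx -1.2505 \cdot 10^{7}$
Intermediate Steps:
$Y = \frac{3256}{3123}$ ($Y = 1 + \frac{\left(542 - 10\right) \frac{1}{4353 - 189}}{3} = 1 + \frac{532 \cdot \frac{1}{4164}}{3} = 1 + \frac{1}{3} \cdot \frac{133}{1041} = 1 + \frac{133}{3123} = \frac{3256}{3123} \approx 1.0426$)
$l = - \frac{4330904676}{347}$ ($l = \left(\frac{3256}{3123} + 1404\right) \left(-8478 - 405\right) = \frac{4387948}{3123} \left(-8883\right) = - \frac{4330904676}{347} \approx -1.2481 \cdot 10^{7}$)
$\left(l + \frac{1}{16258 - 10049}\right) - 24355 = \left(- \frac{4330904676}{347} + \frac{1}{16258 - 10049}\right) - 24355 = \left(- \frac{4330904676}{347} + \frac{1}{6209}\right) - 24355 = - \frac{26890587132937}{2154523} - 24355 = - \frac{26943060540602}{2154523}$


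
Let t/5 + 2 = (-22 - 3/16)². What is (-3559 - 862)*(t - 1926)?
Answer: -594664289/256 ≈ -2.3229e+6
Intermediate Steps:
t = 627565/256 (t = -10 + 5*(-22 - 3/16)² = -10 + 5*(-355/16)² = -10 + 5*(126025/256) = -10 + 630125/256 = 627565/256 ≈ 2451.4)
(-3559 - 862)*(t - 1926) = (-3559 - 862)*(627565/256 - 1926) = -4421*134509/256 = -594664289/256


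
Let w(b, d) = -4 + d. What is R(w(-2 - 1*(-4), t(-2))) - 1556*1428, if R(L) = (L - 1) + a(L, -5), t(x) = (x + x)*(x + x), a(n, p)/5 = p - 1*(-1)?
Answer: -2221977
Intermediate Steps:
a(n, p) = 5 + 5*p (a(n, p) = 5*(p - 1*(-1)) = 5*(p + 1) = 5*(1 + p) = 5 + 5*p)
t(x) = 4*x**2 (t(x) = (2*x)*(2*x) = 4*x**2)
R(L) = -21 + L (R(L) = (L - 1) + (5 + 5*(-5)) = (-1 + L) + (5 - 25) = (-1 + L) - 20 = -21 + L)
R(w(-2 - 1*(-4), t(-2))) - 1556*1428 = (-21 + (-4 + 4*(-2)**2)) - 1556*1428 = (-21 + (-4 + 4*4)) - 2221968 = (-21 + (-4 + 16)) - 2221968 = (-21 + 12) - 2221968 = -9 - 2221968 = -2221977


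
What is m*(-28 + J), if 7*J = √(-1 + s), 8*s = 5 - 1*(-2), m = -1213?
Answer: 33964 - 1213*I*√2/28 ≈ 33964.0 - 61.266*I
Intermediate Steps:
s = 7/8 (s = (5 - 1*(-2))/8 = (5 + 2)/8 = (⅛)*7 = 7/8 ≈ 0.87500)
J = I*√2/28 (J = √(-1 + 7/8)/7 = √(-⅛)/7 = (I*√2/4)/7 = I*√2/28 ≈ 0.050508*I)
m*(-28 + J) = -1213*(-28 + I*√2/28) = 33964 - 1213*I*√2/28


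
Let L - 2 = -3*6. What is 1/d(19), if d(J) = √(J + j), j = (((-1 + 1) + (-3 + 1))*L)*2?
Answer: √83/83 ≈ 0.10976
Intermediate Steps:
L = -16 (L = 2 - 3*6 = 2 - 18 = -16)
j = 64 (j = (((-1 + 1) + (-3 + 1))*(-16))*2 = ((0 - 2)*(-16))*2 = -2*(-16)*2 = 32*2 = 64)
d(J) = √(64 + J) (d(J) = √(J + 64) = √(64 + J))
1/d(19) = 1/(√(64 + 19)) = 1/(√83) = √83/83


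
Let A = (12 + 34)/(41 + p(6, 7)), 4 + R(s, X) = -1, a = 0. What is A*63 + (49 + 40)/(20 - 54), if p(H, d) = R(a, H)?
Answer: 1324/17 ≈ 77.882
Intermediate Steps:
R(s, X) = -5 (R(s, X) = -4 - 1 = -5)
p(H, d) = -5
A = 23/18 (A = (12 + 34)/(41 - 5) = 46/36 = 46*(1/36) = 23/18 ≈ 1.2778)
A*63 + (49 + 40)/(20 - 54) = (23/18)*63 + (49 + 40)/(20 - 54) = 161/2 + 89/(-34) = 161/2 + 89*(-1/34) = 161/2 - 89/34 = 1324/17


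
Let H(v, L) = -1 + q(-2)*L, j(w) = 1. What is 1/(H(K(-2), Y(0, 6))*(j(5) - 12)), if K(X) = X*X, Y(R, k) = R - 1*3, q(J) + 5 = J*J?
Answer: -1/22 ≈ -0.045455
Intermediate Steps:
q(J) = -5 + J**2 (q(J) = -5 + J*J = -5 + J**2)
Y(R, k) = -3 + R (Y(R, k) = R - 3 = -3 + R)
K(X) = X**2
H(v, L) = -1 - L (H(v, L) = -1 + (-5 + (-2)**2)*L = -1 + (-5 + 4)*L = -1 - L)
1/(H(K(-2), Y(0, 6))*(j(5) - 12)) = 1/((-1 - (-3 + 0))*(1 - 12)) = 1/((-1 - 1*(-3))*(-11)) = 1/((-1 + 3)*(-11)) = 1/(2*(-11)) = 1/(-22) = -1/22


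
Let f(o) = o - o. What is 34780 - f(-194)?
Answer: 34780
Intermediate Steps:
f(o) = 0
34780 - f(-194) = 34780 - 1*0 = 34780 + 0 = 34780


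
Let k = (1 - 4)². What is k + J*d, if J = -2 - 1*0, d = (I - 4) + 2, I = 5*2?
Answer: -7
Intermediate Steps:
I = 10
d = 8 (d = (10 - 4) + 2 = 6 + 2 = 8)
k = 9 (k = (-3)² = 9)
J = -2 (J = -2 + 0 = -2)
k + J*d = 9 - 2*8 = 9 - 16 = -7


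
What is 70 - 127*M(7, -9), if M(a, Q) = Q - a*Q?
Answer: -6788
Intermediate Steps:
M(a, Q) = Q - Q*a
70 - 127*M(7, -9) = 70 - (-1143)*(1 - 1*7) = 70 - (-1143)*(1 - 7) = 70 - (-1143)*(-6) = 70 - 127*54 = 70 - 6858 = -6788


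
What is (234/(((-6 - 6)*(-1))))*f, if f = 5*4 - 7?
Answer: 507/2 ≈ 253.50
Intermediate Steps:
f = 13 (f = 20 - 7 = 13)
(234/(((-6 - 6)*(-1))))*f = (234/(((-6 - 6)*(-1))))*13 = (234/((-12*(-1))))*13 = (234/12)*13 = (234*(1/12))*13 = (39/2)*13 = 507/2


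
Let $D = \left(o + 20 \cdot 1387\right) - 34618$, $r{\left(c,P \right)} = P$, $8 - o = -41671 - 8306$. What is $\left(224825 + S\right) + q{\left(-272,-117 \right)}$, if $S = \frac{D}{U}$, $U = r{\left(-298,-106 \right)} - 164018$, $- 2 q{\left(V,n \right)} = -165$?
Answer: $\frac{12304225141}{54708} \approx 2.2491 \cdot 10^{5}$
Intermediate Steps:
$q{\left(V,n \right)} = \frac{165}{2}$ ($q{\left(V,n \right)} = \left(- \frac{1}{2}\right) \left(-165\right) = \frac{165}{2}$)
$o = 49985$ ($o = 8 - \left(-41671 - 8306\right) = 8 - -49977 = 8 + 49977 = 49985$)
$U = -164124$ ($U = -106 - 164018 = -164124$)
$D = 43107$ ($D = \left(49985 + 20 \cdot 1387\right) - 34618 = \left(49985 + 27740\right) - 34618 = 77725 - 34618 = 43107$)
$S = - \frac{14369}{54708}$ ($S = \frac{43107}{-164124} = 43107 \left(- \frac{1}{164124}\right) = - \frac{14369}{54708} \approx -0.26265$)
$\left(224825 + S\right) + q{\left(-272,-117 \right)} = \left(224825 - \frac{14369}{54708}\right) + \frac{165}{2} = \frac{12299711731}{54708} + \frac{165}{2} = \frac{12304225141}{54708}$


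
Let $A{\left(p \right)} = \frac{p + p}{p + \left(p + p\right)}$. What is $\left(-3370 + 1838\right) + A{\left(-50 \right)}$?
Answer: $- \frac{4594}{3} \approx -1531.3$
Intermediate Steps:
$A{\left(p \right)} = \frac{2}{3}$ ($A{\left(p \right)} = \frac{2 p}{p + 2 p} = \frac{2 p}{3 p} = 2 p \frac{1}{3 p} = \frac{2}{3}$)
$\left(-3370 + 1838\right) + A{\left(-50 \right)} = \left(-3370 + 1838\right) + \frac{2}{3} = -1532 + \frac{2}{3} = - \frac{4594}{3}$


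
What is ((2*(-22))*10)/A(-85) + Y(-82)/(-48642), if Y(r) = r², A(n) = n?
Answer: 2083094/413457 ≈ 5.0382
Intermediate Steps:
((2*(-22))*10)/A(-85) + Y(-82)/(-48642) = ((2*(-22))*10)/(-85) + (-82)²/(-48642) = -44*10*(-1/85) + 6724*(-1/48642) = -440*(-1/85) - 3362/24321 = 88/17 - 3362/24321 = 2083094/413457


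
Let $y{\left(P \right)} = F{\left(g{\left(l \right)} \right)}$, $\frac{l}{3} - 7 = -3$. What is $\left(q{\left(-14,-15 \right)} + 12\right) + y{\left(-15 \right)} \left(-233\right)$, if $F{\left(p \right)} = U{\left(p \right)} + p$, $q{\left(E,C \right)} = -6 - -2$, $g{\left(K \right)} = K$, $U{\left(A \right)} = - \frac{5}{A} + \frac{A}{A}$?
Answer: $- \frac{35087}{12} \approx -2923.9$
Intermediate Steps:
$U{\left(A \right)} = 1 - \frac{5}{A}$ ($U{\left(A \right)} = - \frac{5}{A} + 1 = 1 - \frac{5}{A}$)
$l = 12$ ($l = 21 + 3 \left(-3\right) = 21 - 9 = 12$)
$q{\left(E,C \right)} = -4$ ($q{\left(E,C \right)} = -6 + 2 = -4$)
$F{\left(p \right)} = p + \frac{-5 + p}{p}$ ($F{\left(p \right)} = \frac{-5 + p}{p} + p = p + \frac{-5 + p}{p}$)
$y{\left(P \right)} = \frac{151}{12}$ ($y{\left(P \right)} = 1 + 12 - \frac{5}{12} = \frac{151}{12}$)
$\left(q{\left(-14,-15 \right)} + 12\right) + y{\left(-15 \right)} \left(-233\right) = \left(-4 + 12\right) + \frac{151}{12} \left(-233\right) = 8 - \frac{35183}{12} = - \frac{35087}{12}$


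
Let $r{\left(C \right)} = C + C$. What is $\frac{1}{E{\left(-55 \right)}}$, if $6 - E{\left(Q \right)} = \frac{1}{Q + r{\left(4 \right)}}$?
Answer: $\frac{47}{283} \approx 0.16608$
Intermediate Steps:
$r{\left(C \right)} = 2 C$
$E{\left(Q \right)} = 6 - \frac{1}{8 + Q}$ ($E{\left(Q \right)} = 6 - \frac{1}{Q + 2 \cdot 4} = 6 - \frac{1}{Q + 8} = 6 - \frac{1}{8 + Q}$)
$\frac{1}{E{\left(-55 \right)}} = \frac{1}{\frac{1}{8 - 55} \left(47 + 6 \left(-55\right)\right)} = \frac{1}{\frac{1}{-47} \left(47 - 330\right)} = \frac{1}{\left(- \frac{1}{47}\right) \left(-283\right)} = \frac{1}{\frac{283}{47}} = \frac{47}{283}$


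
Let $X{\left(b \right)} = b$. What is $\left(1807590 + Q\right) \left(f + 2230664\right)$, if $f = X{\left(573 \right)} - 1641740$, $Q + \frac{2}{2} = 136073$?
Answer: $1145782918014$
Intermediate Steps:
$Q = 136072$ ($Q = -1 + 136073 = 136072$)
$f = -1641167$ ($f = 573 - 1641740 = -1641167$)
$\left(1807590 + Q\right) \left(f + 2230664\right) = \left(1807590 + 136072\right) \left(-1641167 + 2230664\right) = 1943662 \cdot 589497 = 1145782918014$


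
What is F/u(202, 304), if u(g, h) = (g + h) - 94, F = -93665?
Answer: -93665/412 ≈ -227.34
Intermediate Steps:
u(g, h) = -94 + g + h
F/u(202, 304) = -93665/(-94 + 202 + 304) = -93665/412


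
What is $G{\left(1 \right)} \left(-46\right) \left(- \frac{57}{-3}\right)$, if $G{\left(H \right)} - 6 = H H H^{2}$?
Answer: $-6118$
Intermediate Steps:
$G{\left(H \right)} = 6 + H^{4}$ ($G{\left(H \right)} = 6 + H H H^{2} = 6 + H^{2} H^{2} = 6 + H^{4}$)
$G{\left(1 \right)} \left(-46\right) \left(- \frac{57}{-3}\right) = \left(6 + 1^{4}\right) \left(-46\right) \left(- \frac{57}{-3}\right) = \left(6 + 1\right) \left(-46\right) \left(\left(-57\right) \left(- \frac{1}{3}\right)\right) = 7 \left(-46\right) 19 = \left(-322\right) 19 = -6118$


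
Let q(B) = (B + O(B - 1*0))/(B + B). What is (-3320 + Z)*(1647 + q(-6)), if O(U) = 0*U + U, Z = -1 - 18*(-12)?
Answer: -5117040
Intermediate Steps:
Z = 215 (Z = -1 + 216 = 215)
O(U) = U (O(U) = 0 + U = U)
q(B) = 1 (q(B) = (B + (B - 1*0))/(B + B) = (B + (B + 0))/((2*B)) = (B + B)*(1/(2*B)) = (2*B)*(1/(2*B)) = 1)
(-3320 + Z)*(1647 + q(-6)) = (-3320 + 215)*(1647 + 1) = -3105*1648 = -5117040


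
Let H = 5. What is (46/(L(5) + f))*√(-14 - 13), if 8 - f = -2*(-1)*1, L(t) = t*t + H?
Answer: 23*I*√3/6 ≈ 6.6395*I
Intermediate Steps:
L(t) = 5 + t² (L(t) = t*t + 5 = t² + 5 = 5 + t²)
f = 6 (f = 8 - (-2*(-1)) = 8 - 2 = 6)
(46/(L(5) + f))*√(-14 - 13) = (46/((5 + 5²) + 6))*√(-14 - 13) = (46/((5 + 25) + 6))*√(-27) = (46/(30 + 6))*(3*I*√3) = (46/36)*(3*I*√3) = ((1/36)*46)*(3*I*√3) = 23*(3*I*√3)/18 = 23*I*√3/6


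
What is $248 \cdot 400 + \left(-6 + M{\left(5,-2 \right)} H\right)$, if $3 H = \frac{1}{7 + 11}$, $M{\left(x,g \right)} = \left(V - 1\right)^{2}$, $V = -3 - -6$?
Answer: $\frac{2678240}{27} \approx 99194.0$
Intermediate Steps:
$V = 3$ ($V = -3 + 6 = 3$)
$M{\left(x,g \right)} = 4$ ($M{\left(x,g \right)} = \left(3 - 1\right)^{2} = 2^{2} = 4$)
$H = \frac{1}{54}$ ($H = \frac{1}{3 \left(7 + 11\right)} = \frac{1}{3 \cdot 18} = \frac{1}{3} \cdot \frac{1}{18} = \frac{1}{54} \approx 0.018519$)
$248 \cdot 400 + \left(-6 + M{\left(5,-2 \right)} H\right) = 248 \cdot 400 + \left(-6 + 4 \cdot \frac{1}{54}\right) = 99200 + \left(-6 + \frac{2}{27}\right) = 99200 - \frac{160}{27} = \frac{2678240}{27}$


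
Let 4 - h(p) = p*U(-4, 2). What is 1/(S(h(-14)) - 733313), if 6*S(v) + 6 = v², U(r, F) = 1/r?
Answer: -24/17599535 ≈ -1.3637e-6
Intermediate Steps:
h(p) = 4 + p/4 (h(p) = 4 - p/(-4) = 4 - p*(-1)/4 = 4 - (-1)*p/4 = 4 + p/4)
S(v) = -1 + v²/6
1/(S(h(-14)) - 733313) = 1/((-1 + (4 + (¼)*(-14))²/6) - 733313) = 1/((-1 + (4 - 7/2)²/6) - 733313) = 1/((-1 + (½)²/6) - 733313) = 1/((-1 + (⅙)*(¼)) - 733313) = 1/((-1 + 1/24) - 733313) = 1/(-23/24 - 733313) = 1/(-17599535/24) = -24/17599535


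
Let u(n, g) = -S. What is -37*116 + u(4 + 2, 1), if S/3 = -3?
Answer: -4283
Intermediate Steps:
S = -9 (S = 3*(-3) = -9)
u(n, g) = 9 (u(n, g) = -1*(-9) = 9)
-37*116 + u(4 + 2, 1) = -37*116 + 9 = -4292 + 9 = -4283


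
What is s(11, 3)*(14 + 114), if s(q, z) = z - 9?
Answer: -768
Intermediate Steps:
s(q, z) = -9 + z
s(11, 3)*(14 + 114) = (-9 + 3)*(14 + 114) = -6*128 = -768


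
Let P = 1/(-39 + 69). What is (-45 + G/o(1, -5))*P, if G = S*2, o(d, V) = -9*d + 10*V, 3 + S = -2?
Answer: -529/354 ≈ -1.4944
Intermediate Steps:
S = -5 (S = -3 - 2 = -5)
G = -10 (G = -5*2 = -10)
P = 1/30 ≈ 0.033333
(-45 + G/o(1, -5))*P = (-45 - 10/(-9*1 + 10*(-5)))*(1/30) = (-45 - 10/(-9 - 50))*(1/30) = (-45 - 10/(-59))*(1/30) = (-45 - 10*(-1/59))*(1/30) = (-45 + 10/59)*(1/30) = -2645/59*1/30 = -529/354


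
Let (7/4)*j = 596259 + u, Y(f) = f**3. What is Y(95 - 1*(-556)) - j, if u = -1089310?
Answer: 1933233361/7 ≈ 2.7618e+8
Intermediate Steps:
j = -1972204/7 (j = 4*(596259 - 1089310)/7 = (4/7)*(-493051) = -1972204/7 ≈ -2.8174e+5)
Y(95 - 1*(-556)) - j = (95 - 1*(-556))**3 - 1*(-1972204/7) = (95 + 556)**3 + 1972204/7 = 651**3 + 1972204/7 = 275894451 + 1972204/7 = 1933233361/7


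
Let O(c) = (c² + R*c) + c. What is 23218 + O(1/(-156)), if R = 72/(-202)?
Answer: 57068348009/2457936 ≈ 23218.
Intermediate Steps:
R = -36/101 (R = 72*(-1/202) = -36/101 ≈ -0.35644)
O(c) = c² + 65*c/101 (O(c) = (c² - 36*c/101) + c = c² + 65*c/101)
23218 + O(1/(-156)) = 23218 + (1/101)*(65 + 101/(-156))/(-156) = 23218 + (1/101)*(-1/156)*(65 + 101*(-1/156)) = 23218 + (1/101)*(-1/156)*(65 - 101/156) = 23218 + (1/101)*(-1/156)*(10039/156) = 23218 - 10039/2457936 = 57068348009/2457936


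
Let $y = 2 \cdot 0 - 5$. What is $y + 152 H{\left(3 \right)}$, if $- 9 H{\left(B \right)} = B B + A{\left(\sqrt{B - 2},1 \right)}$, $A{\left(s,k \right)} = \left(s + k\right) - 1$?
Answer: $- \frac{1565}{9} \approx -173.89$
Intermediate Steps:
$A{\left(s,k \right)} = -1 + k + s$ ($A{\left(s,k \right)} = \left(k + s\right) - 1 = -1 + k + s$)
$y = -5$ ($y = 0 - 5 = -5$)
$H{\left(B \right)} = - \frac{B^{2}}{9} - \frac{\sqrt{-2 + B}}{9}$ ($H{\left(B \right)} = - \frac{B B + \left(-1 + 1 + \sqrt{B - 2}\right)}{9} = - \frac{B^{2} + \left(-1 + 1 + \sqrt{-2 + B}\right)}{9} = - \frac{B^{2} + \sqrt{-2 + B}}{9} = - \frac{B^{2}}{9} - \frac{\sqrt{-2 + B}}{9}$)
$y + 152 H{\left(3 \right)} = -5 + 152 \left(- \frac{3^{2}}{9} - \frac{\sqrt{-2 + 3}}{9}\right) = -5 + 152 \left(\left(- \frac{1}{9}\right) 9 - \frac{\sqrt{1}}{9}\right) = -5 + 152 \left(-1 - \frac{1}{9}\right) = -5 + 152 \left(- \frac{10}{9}\right) = -5 - \frac{1520}{9} = - \frac{1565}{9}$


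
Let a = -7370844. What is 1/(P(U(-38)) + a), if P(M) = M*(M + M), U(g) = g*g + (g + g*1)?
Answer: -1/3627996 ≈ -2.7563e-7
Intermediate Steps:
U(g) = g² + 2*g (U(g) = g² + (g + g) = g² + 2*g)
P(M) = 2*M² (P(M) = M*(2*M) = 2*M²)
1/(P(U(-38)) + a) = 1/(2*(-38*(2 - 38))² - 7370844) = 1/(2*(-38*(-36))² - 7370844) = 1/(2*1368² - 7370844) = 1/(2*1871424 - 7370844) = 1/(3742848 - 7370844) = 1/(-3627996) = -1/3627996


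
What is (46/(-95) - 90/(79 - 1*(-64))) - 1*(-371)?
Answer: 5024907/13585 ≈ 369.89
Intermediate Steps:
(46/(-95) - 90/(79 - 1*(-64))) - 1*(-371) = (46*(-1/95) - 90/(79 + 64)) + 371 = (-46/95 - 90/143) + 371 = -15128/13585 + 371 = 5024907/13585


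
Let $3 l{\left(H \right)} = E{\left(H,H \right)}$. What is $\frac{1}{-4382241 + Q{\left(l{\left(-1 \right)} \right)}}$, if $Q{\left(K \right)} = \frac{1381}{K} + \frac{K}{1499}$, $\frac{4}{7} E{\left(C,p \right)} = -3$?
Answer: $- \frac{41972}{183964541205} \approx -2.2815 \cdot 10^{-7}$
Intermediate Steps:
$E{\left(C,p \right)} = - \frac{21}{4}$ ($E{\left(C,p \right)} = \frac{7}{4} \left(-3\right) = - \frac{21}{4}$)
$l{\left(H \right)} = - \frac{7}{4}$ ($l{\left(H \right)} = \frac{1}{3} \left(- \frac{21}{4}\right) = - \frac{7}{4}$)
$Q{\left(K \right)} = \frac{1381}{K} + \frac{K}{1499}$ ($Q{\left(K \right)} = \frac{1381}{K} + K \frac{1}{1499} = \frac{1381}{K} + \frac{K}{1499}$)
$\frac{1}{-4382241 + Q{\left(l{\left(-1 \right)} \right)}} = \frac{1}{-4382241 + \left(\frac{1381}{- \frac{7}{4}} + \frac{1}{1499} \left(- \frac{7}{4}\right)\right)} = \frac{1}{-4382241 + \left(1381 \left(- \frac{4}{7}\right) - \frac{7}{5996}\right)} = \frac{1}{-4382241 - \frac{33121953}{41972}} = \frac{1}{- \frac{183964541205}{41972}} = - \frac{41972}{183964541205}$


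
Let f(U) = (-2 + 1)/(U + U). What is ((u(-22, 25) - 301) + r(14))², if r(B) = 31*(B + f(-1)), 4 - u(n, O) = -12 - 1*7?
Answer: 117649/4 ≈ 29412.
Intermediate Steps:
u(n, O) = 23 (u(n, O) = 4 - (-12 - 1*7) = 4 - (-12 - 7) = 4 - 1*(-19) = 4 + 19 = 23)
f(U) = -1/(2*U)
r(B) = 31/2 + 31*B (r(B) = 31*(B - ½/(-1)) = 31*(B - ½*(-1)) = 31*(B + ½) = 31*(½ + B) = 31/2 + 31*B)
((u(-22, 25) - 301) + r(14))² = ((23 - 301) + (31/2 + 31*14))² = (-278 + (31/2 + 434))² = (-278 + 899/2)² = (343/2)² = 117649/4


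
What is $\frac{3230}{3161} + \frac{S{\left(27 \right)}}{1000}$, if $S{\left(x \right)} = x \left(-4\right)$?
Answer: $\frac{722153}{790250} \approx 0.91383$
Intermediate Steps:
$S{\left(x \right)} = - 4 x$
$\frac{3230}{3161} + \frac{S{\left(27 \right)}}{1000} = \frac{3230}{3161} + \frac{\left(-4\right) 27}{1000} = 3230 \cdot \frac{1}{3161} - \frac{27}{250} = \frac{3230}{3161} - \frac{27}{250} = \frac{722153}{790250}$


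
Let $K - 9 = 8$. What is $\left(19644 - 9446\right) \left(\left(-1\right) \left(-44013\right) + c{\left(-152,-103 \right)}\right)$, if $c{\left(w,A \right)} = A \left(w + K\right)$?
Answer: $590647764$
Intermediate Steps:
$K = 17$ ($K = 9 + 8 = 17$)
$c{\left(w,A \right)} = A \left(17 + w\right)$ ($c{\left(w,A \right)} = A \left(w + 17\right) = A \left(17 + w\right)$)
$\left(19644 - 9446\right) \left(\left(-1\right) \left(-44013\right) + c{\left(-152,-103 \right)}\right) = \left(19644 - 9446\right) \left(\left(-1\right) \left(-44013\right) - 103 \left(17 - 152\right)\right) = 10198 \left(44013 - -13905\right) = 10198 \left(44013 + 13905\right) = 10198 \cdot 57918 = 590647764$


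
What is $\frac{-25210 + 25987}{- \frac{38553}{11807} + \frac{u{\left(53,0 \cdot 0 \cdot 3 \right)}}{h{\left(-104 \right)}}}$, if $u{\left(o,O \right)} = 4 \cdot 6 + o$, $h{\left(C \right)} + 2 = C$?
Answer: $- \frac{972448134}{4995757} \approx -194.65$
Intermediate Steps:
$h{\left(C \right)} = -2 + C$
$u{\left(o,O \right)} = 24 + o$
$\frac{-25210 + 25987}{- \frac{38553}{11807} + \frac{u{\left(53,0 \cdot 0 \cdot 3 \right)}}{h{\left(-104 \right)}}} = \frac{-25210 + 25987}{- \frac{38553}{11807} + \frac{24 + 53}{-2 - 104}} = \frac{777}{\left(-38553\right) \frac{1}{11807} + \frac{77}{-106}} = \frac{777}{- \frac{38553}{11807} + 77 \left(- \frac{1}{106}\right)} = \frac{777}{- \frac{38553}{11807} - \frac{77}{106}} = \frac{777}{- \frac{4995757}{1251542}} = 777 \left(- \frac{1251542}{4995757}\right) = - \frac{972448134}{4995757}$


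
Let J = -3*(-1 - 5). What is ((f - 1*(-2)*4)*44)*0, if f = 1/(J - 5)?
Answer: 0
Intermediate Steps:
J = 18 (J = -3*(-6) = 18)
f = 1/13 (f = 1/(18 - 5) = 1/13 ≈ 0.076923)
((f - 1*(-2)*4)*44)*0 = ((1/13 - 1*(-2)*4)*44)*0 = ((1/13 + 2*4)*44)*0 = ((1/13 + 8)*44)*0 = ((105/13)*44)*0 = (4620/13)*0 = 0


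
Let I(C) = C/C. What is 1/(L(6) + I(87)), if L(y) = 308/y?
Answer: 3/157 ≈ 0.019108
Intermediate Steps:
I(C) = 1
1/(L(6) + I(87)) = 1/(308/6 + 1) = 1/(308*(1/6) + 1) = 1/(154/3 + 1) = 1/(157/3) = 3/157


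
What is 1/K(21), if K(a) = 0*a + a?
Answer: 1/21 ≈ 0.047619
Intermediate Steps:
K(a) = a (K(a) = 0 + a = a)
1/K(21) = 1/21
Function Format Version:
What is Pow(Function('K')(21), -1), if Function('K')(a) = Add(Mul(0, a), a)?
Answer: Rational(1, 21) ≈ 0.047619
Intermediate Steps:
Function('K')(a) = a (Function('K')(a) = Add(0, a) = a)
Pow(Function('K')(21), -1) = Pow(21, -1) = Rational(1, 21)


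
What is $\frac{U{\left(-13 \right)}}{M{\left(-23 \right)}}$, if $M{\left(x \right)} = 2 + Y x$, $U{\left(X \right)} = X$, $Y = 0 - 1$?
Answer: $- \frac{13}{25} \approx -0.52$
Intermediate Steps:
$Y = -1$ ($Y = 0 - 1 = -1$)
$M{\left(x \right)} = 2 - x$
$\frac{U{\left(-13 \right)}}{M{\left(-23 \right)}} = - \frac{13}{2 - -23} = - \frac{13}{2 + 23} = - \frac{13}{25}$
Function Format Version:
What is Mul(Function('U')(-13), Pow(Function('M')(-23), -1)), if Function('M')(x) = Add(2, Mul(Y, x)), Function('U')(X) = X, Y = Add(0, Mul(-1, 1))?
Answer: Rational(-13, 25) ≈ -0.52000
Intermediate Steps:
Y = -1 (Y = Add(0, -1) = -1)
Function('M')(x) = Add(2, Mul(-1, x))
Mul(Function('U')(-13), Pow(Function('M')(-23), -1)) = Mul(-13, Pow(Add(2, Mul(-1, -23)), -1)) = Mul(-13, Pow(Add(2, 23), -1)) = Mul(-13, Pow(25, -1)) = Mul(-13, Rational(1, 25)) = Rational(-13, 25)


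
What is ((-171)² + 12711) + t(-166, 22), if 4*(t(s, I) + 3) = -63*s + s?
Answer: 44522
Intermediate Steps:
t(s, I) = -3 - 31*s/2 (t(s, I) = -3 + (-63*s + s)/4 = -3 + (-62*s)/4 = -3 - 31*s/2)
((-171)² + 12711) + t(-166, 22) = ((-171)² + 12711) + (-3 - 31/2*(-166)) = (29241 + 12711) + (-3 + 2573) = 41952 + 2570 = 44522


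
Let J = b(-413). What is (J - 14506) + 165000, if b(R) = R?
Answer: 150081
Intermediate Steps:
J = -413
(J - 14506) + 165000 = (-413 - 14506) + 165000 = -14919 + 165000 = 150081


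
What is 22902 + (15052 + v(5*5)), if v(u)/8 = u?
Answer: 38154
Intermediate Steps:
v(u) = 8*u
22902 + (15052 + v(5*5)) = 22902 + (15052 + 8*(5*5)) = 22902 + (15052 + 8*25) = 22902 + (15052 + 200) = 22902 + 15252 = 38154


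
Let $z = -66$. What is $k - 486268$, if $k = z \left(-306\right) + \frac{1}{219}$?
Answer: $- \frac{102069767}{219} \approx -4.6607 \cdot 10^{5}$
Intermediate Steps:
$k = \frac{4422925}{219}$ ($k = \left(-66\right) \left(-306\right) + \frac{1}{219} = 20196 + \frac{1}{219} = \frac{4422925}{219} \approx 20196.0$)
$k - 486268 = \frac{4422925}{219} - 486268 = - \frac{102069767}{219}$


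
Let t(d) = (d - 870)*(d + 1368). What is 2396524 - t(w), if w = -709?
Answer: 3437085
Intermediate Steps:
t(d) = (-870 + d)*(1368 + d)
2396524 - t(w) = 2396524 - (-1190160 + (-709)² + 498*(-709)) = 2396524 - (-1190160 + 502681 - 353082) = 2396524 - 1*(-1040561) = 2396524 + 1040561 = 3437085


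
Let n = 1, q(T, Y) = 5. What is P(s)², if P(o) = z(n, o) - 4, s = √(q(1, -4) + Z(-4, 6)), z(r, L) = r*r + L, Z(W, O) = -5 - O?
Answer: (3 - I*√6)² ≈ 3.0 - 14.697*I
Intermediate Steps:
z(r, L) = L + r² (z(r, L) = r² + L = L + r²)
s = I*√6 (s = √(5 + (-5 - 1*6)) = √(5 + (-5 - 6)) = √(5 - 11) = √(-6) = I*√6 ≈ 2.4495*I)
P(o) = -3 + o (P(o) = (o + 1²) - 4 = (o + 1) - 4 = (1 + o) - 4 = -3 + o)
P(s)² = (-3 + I*√6)²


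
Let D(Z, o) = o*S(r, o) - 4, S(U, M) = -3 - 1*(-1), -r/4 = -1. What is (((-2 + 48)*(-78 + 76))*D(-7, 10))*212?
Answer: 468096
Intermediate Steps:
r = 4 (r = -4*(-1) = 4)
S(U, M) = -2 (S(U, M) = -3 + 1 = -2)
D(Z, o) = -4 - 2*o (D(Z, o) = o*(-2) - 4 = -2*o - 4 = -4 - 2*o)
(((-2 + 48)*(-78 + 76))*D(-7, 10))*212 = (((-2 + 48)*(-78 + 76))*(-4 - 2*10))*212 = ((46*(-2))*(-4 - 20))*212 = -92*(-24)*212 = 2208*212 = 468096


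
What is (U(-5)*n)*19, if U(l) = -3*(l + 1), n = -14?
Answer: -3192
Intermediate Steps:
U(l) = -3 - 3*l (U(l) = -3*(1 + l) = -3 - 3*l)
(U(-5)*n)*19 = ((-3 - 3*(-5))*(-14))*19 = ((-3 + 15)*(-14))*19 = (12*(-14))*19 = -168*19 = -3192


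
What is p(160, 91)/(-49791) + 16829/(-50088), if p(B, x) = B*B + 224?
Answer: -710468417/831310536 ≈ -0.85464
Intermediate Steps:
p(B, x) = 224 + B² (p(B, x) = B² + 224 = 224 + B²)
p(160, 91)/(-49791) + 16829/(-50088) = (224 + 160²)/(-49791) + 16829/(-50088) = (224 + 25600)*(-1/49791) + 16829*(-1/50088) = 25824*(-1/49791) - 16829/50088 = -8608/16597 - 16829/50088 = -710468417/831310536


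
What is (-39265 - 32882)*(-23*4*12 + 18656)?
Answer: -1266324144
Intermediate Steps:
(-39265 - 32882)*(-23*4*12 + 18656) = -72147*(-92*12 + 18656) = -72147*(-1104 + 18656) = -72147*17552 = -1266324144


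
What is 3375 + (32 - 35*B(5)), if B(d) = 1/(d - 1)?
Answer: 13593/4 ≈ 3398.3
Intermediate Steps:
B(d) = 1/(-1 + d)
3375 + (32 - 35*B(5)) = 3375 + (32 - 35/(-1 + 5)) = 3375 + (32 - 35/4) = 3375 + 93/4 = 13593/4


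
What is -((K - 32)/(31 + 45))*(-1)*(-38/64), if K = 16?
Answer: ⅛ ≈ 0.12500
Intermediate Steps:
-((K - 32)/(31 + 45))*(-1)*(-38/64) = -((16 - 32)/(31 + 45))*(-1)*(-38/64) = --16/76*(-1)*(-38*1/64) = --16*1/76*(-1)*(-19)/32 = -(-4/19*(-1))*(-19)/32 = -4*(-19)/(19*32) = -1*(-⅛) = ⅛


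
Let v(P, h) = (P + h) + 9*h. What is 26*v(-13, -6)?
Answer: -1898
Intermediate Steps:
v(P, h) = P + 10*h
26*v(-13, -6) = 26*(-13 + 10*(-6)) = 26*(-13 - 60) = 26*(-73) = -1898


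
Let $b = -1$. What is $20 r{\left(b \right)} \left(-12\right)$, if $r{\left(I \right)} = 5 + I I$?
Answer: $-1440$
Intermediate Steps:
$r{\left(I \right)} = 5 + I^{2}$
$20 r{\left(b \right)} \left(-12\right) = 20 \left(5 + \left(-1\right)^{2}\right) \left(-12\right) = 20 \left(5 + 1\right) \left(-12\right) = 20 \cdot 6 \left(-12\right) = 120 \left(-12\right) = -1440$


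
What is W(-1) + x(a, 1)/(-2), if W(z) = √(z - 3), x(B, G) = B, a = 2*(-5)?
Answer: 5 + 2*I ≈ 5.0 + 2.0*I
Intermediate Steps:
a = -10
W(z) = √(-3 + z)
W(-1) + x(a, 1)/(-2) = √(-3 - 1) - 10/(-2) = √(-4) - 10*(-½) = 2*I + 5 = 5 + 2*I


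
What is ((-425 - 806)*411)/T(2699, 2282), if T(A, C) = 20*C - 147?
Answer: -505941/45493 ≈ -11.121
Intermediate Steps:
T(A, C) = -147 + 20*C
((-425 - 806)*411)/T(2699, 2282) = ((-425 - 806)*411)/(-147 + 20*2282) = (-1231*411)/(-147 + 45640) = -505941/45493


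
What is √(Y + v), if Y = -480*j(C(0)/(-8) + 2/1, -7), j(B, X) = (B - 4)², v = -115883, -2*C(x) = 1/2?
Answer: I*√7535582/8 ≈ 343.14*I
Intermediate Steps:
C(x) = -¼ (C(x) = -½/2 = -½*½ = -¼)
j(B, X) = (-4 + B)²
Y = -59535/32 (Y = -480*(-4 + (-¼/(-8) + 2/1))² = -480*(-4 + (-¼*(-⅛) + 2*1))² = -480*(-4 + (1/32 + 2))² = -480*(-4 + 65/32)² = -480*(-63/32)² = -480*3969/1024 = -59535/32 ≈ -1860.5)
√(Y + v) = √(-59535/32 - 115883) = √(-3767791/32) = I*√7535582/8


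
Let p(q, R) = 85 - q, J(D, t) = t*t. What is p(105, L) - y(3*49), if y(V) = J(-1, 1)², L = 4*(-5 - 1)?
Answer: -21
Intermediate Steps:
L = -24 (L = 4*(-6) = -24)
J(D, t) = t²
y(V) = 1 (y(V) = (1²)² = 1² = 1)
p(105, L) - y(3*49) = (85 - 1*105) - 1*1 = (85 - 105) - 1 = -20 - 1 = -21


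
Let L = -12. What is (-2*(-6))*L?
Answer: -144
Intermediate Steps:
(-2*(-6))*L = -2*(-6)*(-12) = 12*(-12) = -144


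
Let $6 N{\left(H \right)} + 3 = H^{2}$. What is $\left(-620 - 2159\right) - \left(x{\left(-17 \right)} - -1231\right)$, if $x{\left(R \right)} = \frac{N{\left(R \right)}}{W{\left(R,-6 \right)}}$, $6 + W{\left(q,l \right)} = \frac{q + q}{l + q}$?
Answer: $- \frac{95987}{24} \approx -3999.5$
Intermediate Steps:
$W{\left(q,l \right)} = -6 + \frac{2 q}{l + q}$ ($W{\left(q,l \right)} = -6 + \frac{q + q}{l + q} = -6 + \frac{2 q}{l + q}$)
$N{\left(H \right)} = - \frac{1}{2} + \frac{H^{2}}{6}$
$x{\left(R \right)} = \frac{\left(-6 + R\right) \left(- \frac{1}{2} + \frac{R^{2}}{6}\right)}{2 \left(18 - 2 R\right)}$ ($x{\left(R \right)} = \frac{- \frac{1}{2} + \frac{R^{2}}{6}}{2 \frac{1}{-6 + R} \left(\left(-3\right) \left(-6\right) - 2 R\right)} = \frac{- \frac{1}{2} + \frac{R^{2}}{6}}{2 \frac{1}{-6 + R} \left(18 - 2 R\right)} = \left(- \frac{1}{2} + \frac{R^{2}}{6}\right) \frac{-6 + R}{2 \left(18 - 2 R\right)} = \frac{\left(-6 + R\right) \left(- \frac{1}{2} + \frac{R^{2}}{6}\right)}{2 \left(18 - 2 R\right)}$)
$\left(-620 - 2159\right) - \left(x{\left(-17 \right)} - -1231\right) = \left(-620 - 2159\right) - \left(- \frac{\left(-6 - 17\right) \left(-3 + \left(-17\right)^{2}\right)}{-216 + 24 \left(-17\right)} - -1231\right) = -2779 - \left(\left(-1\right) \frac{1}{-216 - 408} \left(-23\right) \left(-3 + 289\right) + 1231\right) = -2779 - \left(\left(-1\right) \frac{1}{-624} \left(-23\right) 286 + 1231\right) = -2779 - \left(\left(-1\right) \left(- \frac{1}{624}\right) \left(-23\right) 286 + 1231\right) = -2779 - \left(- \frac{253}{24} + 1231\right) = -2779 - \frac{29291}{24} = - \frac{95987}{24}$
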